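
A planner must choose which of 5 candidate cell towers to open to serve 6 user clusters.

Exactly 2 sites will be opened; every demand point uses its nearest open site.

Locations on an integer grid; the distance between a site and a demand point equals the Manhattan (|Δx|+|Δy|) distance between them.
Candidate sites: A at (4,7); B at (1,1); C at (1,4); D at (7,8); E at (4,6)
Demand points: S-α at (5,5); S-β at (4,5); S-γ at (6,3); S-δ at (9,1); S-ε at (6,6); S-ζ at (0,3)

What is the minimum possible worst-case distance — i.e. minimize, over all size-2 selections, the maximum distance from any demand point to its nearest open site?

Open {A, B}.
  Farthest demand point is S-δ at distance 8 (to B); all others are ≤ 8.
With {B, C} the worst case is 8.
With {B, D} the worst case is 8.
No size-2 selection achieves below 8.

8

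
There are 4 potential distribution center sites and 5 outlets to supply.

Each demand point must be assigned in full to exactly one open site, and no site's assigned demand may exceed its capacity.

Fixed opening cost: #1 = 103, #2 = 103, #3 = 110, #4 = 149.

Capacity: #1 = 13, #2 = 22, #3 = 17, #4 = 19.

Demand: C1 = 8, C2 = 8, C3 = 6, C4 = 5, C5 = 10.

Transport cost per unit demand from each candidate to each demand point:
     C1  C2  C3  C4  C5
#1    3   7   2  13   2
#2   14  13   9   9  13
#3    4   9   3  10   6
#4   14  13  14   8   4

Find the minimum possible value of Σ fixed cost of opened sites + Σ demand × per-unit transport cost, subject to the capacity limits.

Open {#1, #2, #3}; cheapest assignment that respects the capacities:
  #1 (cap 13, load 10): C5 — cost 10×2 = 20
  #2 (cap 22, load 13): C2, C4 — cost 8×13 + 5×9 = 149
  #3 (cap 17, load 14): C1, C3 — cost 8×4 + 6×3 = 50
  Shipping 219, fixed 316 → total 535.
  Any other capacity-feasible assignment to {#1, #2, #3} ships for at least 219.
Compare {#2, #3}: its best feasible assignment gives total 546.
Compare {#1, #3, #4}: its best feasible assignment gives total 548.
Every other set of open sites that can feasibly serve all demand totals ≥ 546 even under its best assignment. Minimum: 535.

535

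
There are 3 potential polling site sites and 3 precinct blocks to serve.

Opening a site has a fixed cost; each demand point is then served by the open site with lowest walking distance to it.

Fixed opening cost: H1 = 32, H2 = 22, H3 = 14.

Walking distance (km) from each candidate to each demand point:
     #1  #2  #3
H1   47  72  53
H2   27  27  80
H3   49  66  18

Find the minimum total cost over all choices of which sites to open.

Open {H2, H3}: assign each demand point to its cheapest open site.
  #1→H2 27, #2→H2 27, #3→H3 18
  walking distance 72, fixed 36 → total 108.
Compare {H1, H2, H3}: walking distance 72 + fixed 68 = 140.
Compare {H3}: walking distance 133 + fixed 14 = 147.
Compare {H2}: walking distance 134 + fixed 22 = 156.
All other subsets cost ≥ 140. Minimum total cost: 108.

108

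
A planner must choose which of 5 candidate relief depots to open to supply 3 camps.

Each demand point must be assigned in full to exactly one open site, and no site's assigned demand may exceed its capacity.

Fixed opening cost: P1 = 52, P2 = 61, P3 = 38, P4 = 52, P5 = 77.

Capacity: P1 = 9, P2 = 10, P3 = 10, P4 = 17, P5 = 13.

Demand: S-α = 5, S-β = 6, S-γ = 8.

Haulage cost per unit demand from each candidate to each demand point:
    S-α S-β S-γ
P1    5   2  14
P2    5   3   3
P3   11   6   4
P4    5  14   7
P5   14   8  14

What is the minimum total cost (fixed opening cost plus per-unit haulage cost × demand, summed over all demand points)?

Open {P1, P4}; cheapest assignment that respects the capacities:
  P1 (cap 9, load 6): S-β — cost 6×2 = 12
  P4 (cap 17, load 13): S-α, S-γ — cost 5×5 + 8×7 = 81
  Shipping 93, fixed 104 → total 197.
  Any other capacity-feasible assignment to {P1, P4} ships for at least 93.
Compare {P3, P4}: its best feasible assignment gives total 207.
Compare {P1, P3, P4}: its best feasible assignment gives total 211.
Every other set of open sites that can feasibly serve all demand totals ≥ 207 even under its best assignment. Minimum: 197.

197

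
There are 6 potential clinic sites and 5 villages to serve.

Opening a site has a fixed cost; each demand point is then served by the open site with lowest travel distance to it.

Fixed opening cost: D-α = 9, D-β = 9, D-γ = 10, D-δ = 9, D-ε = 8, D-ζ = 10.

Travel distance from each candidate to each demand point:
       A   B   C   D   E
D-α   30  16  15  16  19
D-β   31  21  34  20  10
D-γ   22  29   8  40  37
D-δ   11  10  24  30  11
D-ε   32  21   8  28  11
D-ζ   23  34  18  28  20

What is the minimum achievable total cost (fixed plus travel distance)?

81

Open {D-α, D-δ}: assign each demand point to its cheapest open site.
  A→D-δ 11, B→D-δ 10, C→D-α 15, D→D-α 16, E→D-δ 11
  travel distance 63, fixed 18 → total 81.
Compare {D-α, D-δ, D-ε}: travel distance 56 + fixed 26 = 82.
Compare {D-α, D-γ, D-δ}: travel distance 56 + fixed 28 = 84.
Compare {D-δ, D-ε}: travel distance 68 + fixed 17 = 85.
All other subsets cost ≥ 82. Minimum total cost: 81.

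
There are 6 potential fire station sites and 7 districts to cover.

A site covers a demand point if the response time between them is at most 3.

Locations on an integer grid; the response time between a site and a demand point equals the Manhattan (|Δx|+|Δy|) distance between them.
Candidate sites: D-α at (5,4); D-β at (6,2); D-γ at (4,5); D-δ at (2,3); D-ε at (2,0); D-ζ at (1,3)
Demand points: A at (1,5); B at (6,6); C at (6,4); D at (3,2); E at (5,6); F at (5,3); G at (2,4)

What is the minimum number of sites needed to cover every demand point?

2

Coverage sets (demand points within 3 of each site):
  D-α: {B, C, E, F, G}
  D-β: {C, D, F}
  D-γ: {A, B, C, E, F, G}
  D-δ: {A, D, F, G}
  D-ε: {D}
  D-ζ: {A, D, G}
No single site covers all 7 demand points.
But {D-α, D-δ} covers everything, so the minimum is 2.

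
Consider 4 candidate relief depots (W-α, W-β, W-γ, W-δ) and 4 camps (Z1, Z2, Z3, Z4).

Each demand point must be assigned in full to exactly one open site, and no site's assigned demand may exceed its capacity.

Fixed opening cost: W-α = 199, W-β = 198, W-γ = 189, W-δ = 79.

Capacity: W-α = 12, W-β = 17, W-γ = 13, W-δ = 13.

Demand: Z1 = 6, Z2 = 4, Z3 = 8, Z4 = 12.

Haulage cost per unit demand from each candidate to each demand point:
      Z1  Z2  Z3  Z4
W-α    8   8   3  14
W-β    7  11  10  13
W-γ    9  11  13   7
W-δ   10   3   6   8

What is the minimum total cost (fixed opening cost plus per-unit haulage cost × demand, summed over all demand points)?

Open {W-α, W-γ, W-δ}; cheapest assignment that respects the capacities:
  W-α (cap 12, load 8): Z3 — cost 8×3 = 24
  W-γ (cap 13, load 12): Z4 — cost 12×7 = 84
  W-δ (cap 13, load 10): Z1, Z2 — cost 6×10 + 4×3 = 72
  Shipping 180, fixed 467 → total 647.
  Any other capacity-feasible assignment to {W-α, W-γ, W-δ} ships for at least 180.
Compare {W-β, W-γ, W-δ}: its best feasible assignment gives total 652.
Compare {W-α, W-β, W-δ}: its best feasible assignment gives total 670.
Every other set of open sites that can feasibly serve all demand totals ≥ 652 even under its best assignment. Minimum: 647.

647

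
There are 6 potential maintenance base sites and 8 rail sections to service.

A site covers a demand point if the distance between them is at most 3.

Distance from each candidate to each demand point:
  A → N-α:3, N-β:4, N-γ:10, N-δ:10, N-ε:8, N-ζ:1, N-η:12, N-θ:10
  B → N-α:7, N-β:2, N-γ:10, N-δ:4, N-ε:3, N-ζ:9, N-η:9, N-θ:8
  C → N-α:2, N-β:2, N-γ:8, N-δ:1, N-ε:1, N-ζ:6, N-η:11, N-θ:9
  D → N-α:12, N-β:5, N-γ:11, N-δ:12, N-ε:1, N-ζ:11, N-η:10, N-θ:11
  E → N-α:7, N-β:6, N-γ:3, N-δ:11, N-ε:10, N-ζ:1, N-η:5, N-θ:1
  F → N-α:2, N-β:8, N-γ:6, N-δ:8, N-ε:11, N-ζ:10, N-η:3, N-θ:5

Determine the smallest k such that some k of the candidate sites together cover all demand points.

3

Coverage sets (demand points within 3 of each site):
  A: {N-α, N-ζ}
  B: {N-β, N-ε}
  C: {N-α, N-β, N-δ, N-ε}
  D: {N-ε}
  E: {N-γ, N-ζ, N-θ}
  F: {N-α, N-η}
No 2 sites suffice: every size-2 union leaves at least one demand point uncovered.
But {C, E, F} covers everything, so the minimum is 3.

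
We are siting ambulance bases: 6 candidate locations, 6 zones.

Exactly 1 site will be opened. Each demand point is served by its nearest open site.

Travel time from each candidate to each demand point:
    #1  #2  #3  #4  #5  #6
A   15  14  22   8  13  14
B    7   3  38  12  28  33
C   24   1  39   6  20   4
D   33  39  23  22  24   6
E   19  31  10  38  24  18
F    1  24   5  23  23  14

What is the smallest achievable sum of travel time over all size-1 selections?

86

Open {A}.
  #1→A 15, #2→A 14, #3→A 22, #4→A 8, #5→A 13, #6→A 14  ⇒ total 86.
Compare {F}: total 90.
Compare {C}: total 94.
No size-1 selection does better; minimum is 86.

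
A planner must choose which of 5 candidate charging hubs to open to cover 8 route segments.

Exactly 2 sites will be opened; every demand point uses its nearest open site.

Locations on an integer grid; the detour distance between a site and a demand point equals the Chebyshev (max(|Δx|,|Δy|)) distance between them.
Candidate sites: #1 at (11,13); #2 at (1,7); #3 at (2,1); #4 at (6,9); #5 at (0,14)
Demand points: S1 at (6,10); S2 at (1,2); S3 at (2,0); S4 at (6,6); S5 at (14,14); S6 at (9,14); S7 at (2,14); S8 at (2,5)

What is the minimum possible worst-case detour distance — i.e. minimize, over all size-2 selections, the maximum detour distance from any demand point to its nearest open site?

Open {#1, #2}.
  Farthest demand point is S3 at detour distance 7 (to #2); all others are ≤ 7.
With {#2, #4} the worst case is 8.
With {#3, #4} the worst case is 8.
No size-2 selection achieves below 7.

7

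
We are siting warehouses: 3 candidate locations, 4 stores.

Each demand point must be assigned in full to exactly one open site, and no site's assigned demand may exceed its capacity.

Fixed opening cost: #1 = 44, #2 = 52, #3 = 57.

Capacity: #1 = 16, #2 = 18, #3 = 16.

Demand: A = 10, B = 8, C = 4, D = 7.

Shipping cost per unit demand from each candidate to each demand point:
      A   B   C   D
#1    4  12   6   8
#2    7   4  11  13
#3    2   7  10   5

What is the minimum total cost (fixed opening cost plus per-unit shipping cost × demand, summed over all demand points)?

256

Open {#1, #3}; cheapest assignment that respects the capacities:
  #1 (cap 16, load 14): A, C — cost 10×4 + 4×6 = 64
  #3 (cap 16, load 15): B, D — cost 8×7 + 7×5 = 91
  Shipping 155, fixed 101 → total 256.
  Any other capacity-feasible assignment to {#1, #3} ships for at least 155.
Compare {#1, #2}: its best feasible assignment gives total 278.
Compare {#1, #2, #3}: its best feasible assignment gives total 284.
Every other set of open sites that can feasibly serve all demand totals ≥ 278 even under its best assignment. Minimum: 256.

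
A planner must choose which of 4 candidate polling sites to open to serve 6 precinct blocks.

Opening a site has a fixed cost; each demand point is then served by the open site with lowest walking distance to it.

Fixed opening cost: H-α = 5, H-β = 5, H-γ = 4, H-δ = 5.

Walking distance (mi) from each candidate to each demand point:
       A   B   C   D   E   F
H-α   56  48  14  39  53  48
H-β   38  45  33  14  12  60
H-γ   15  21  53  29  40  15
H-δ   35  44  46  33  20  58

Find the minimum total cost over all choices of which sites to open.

105

Open {H-α, H-β, H-γ}: assign each demand point to its cheapest open site.
  A→H-γ 15, B→H-γ 21, C→H-α 14, D→H-β 14, E→H-β 12, F→H-γ 15
  walking distance 91, fixed 14 → total 105.
Compare {H-α, H-β, H-γ, H-δ}: walking distance 91 + fixed 19 = 110.
Compare {H-β, H-γ}: walking distance 110 + fixed 9 = 119.
Compare {H-β, H-γ, H-δ}: walking distance 110 + fixed 14 = 124.
All other subsets cost ≥ 110. Minimum total cost: 105.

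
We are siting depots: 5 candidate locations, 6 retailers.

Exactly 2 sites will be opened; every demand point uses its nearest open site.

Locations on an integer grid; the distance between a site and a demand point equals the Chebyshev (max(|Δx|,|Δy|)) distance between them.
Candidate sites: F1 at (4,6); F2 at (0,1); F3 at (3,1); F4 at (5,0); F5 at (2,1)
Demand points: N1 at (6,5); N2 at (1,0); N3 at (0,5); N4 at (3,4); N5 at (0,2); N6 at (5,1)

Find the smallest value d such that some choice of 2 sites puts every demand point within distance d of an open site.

4

Open {F1, F3}.
  Farthest demand point is N3 at distance 4 (to F1); all others are ≤ 4.
With {F1, F4} the worst case is 4.
With {F1, F5} the worst case is 4.
No size-2 selection achieves below 4.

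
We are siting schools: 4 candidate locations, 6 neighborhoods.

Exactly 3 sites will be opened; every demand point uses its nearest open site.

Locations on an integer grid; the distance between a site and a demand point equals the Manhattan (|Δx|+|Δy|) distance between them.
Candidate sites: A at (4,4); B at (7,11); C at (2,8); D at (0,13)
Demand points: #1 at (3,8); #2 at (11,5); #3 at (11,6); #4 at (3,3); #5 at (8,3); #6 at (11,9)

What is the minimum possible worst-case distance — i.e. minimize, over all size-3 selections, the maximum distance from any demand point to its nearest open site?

9

Open {A, B, C}.
  Farthest demand point is #3 at distance 9 (to A); all others are ≤ 9.
With {A, B, D} the worst case is 9.
With {A, C, D} the worst case is 10.
No size-3 selection achieves below 9.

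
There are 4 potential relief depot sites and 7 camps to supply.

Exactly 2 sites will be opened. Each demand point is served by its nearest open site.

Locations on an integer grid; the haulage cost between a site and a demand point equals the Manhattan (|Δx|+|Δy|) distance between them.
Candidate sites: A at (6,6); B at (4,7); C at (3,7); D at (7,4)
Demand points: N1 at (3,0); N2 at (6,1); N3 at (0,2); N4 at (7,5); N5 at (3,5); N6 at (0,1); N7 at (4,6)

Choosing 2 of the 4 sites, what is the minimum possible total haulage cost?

Open {C, D}.
  N1→C 7, N2→D 4, N3→C 8, N4→D 1, N5→C 2, N6→C 9, N7→C 2  ⇒ total 33.
Compare {A, C}: total 35.
Compare {B, D}: total 36.
No size-2 selection does better; minimum is 33.

33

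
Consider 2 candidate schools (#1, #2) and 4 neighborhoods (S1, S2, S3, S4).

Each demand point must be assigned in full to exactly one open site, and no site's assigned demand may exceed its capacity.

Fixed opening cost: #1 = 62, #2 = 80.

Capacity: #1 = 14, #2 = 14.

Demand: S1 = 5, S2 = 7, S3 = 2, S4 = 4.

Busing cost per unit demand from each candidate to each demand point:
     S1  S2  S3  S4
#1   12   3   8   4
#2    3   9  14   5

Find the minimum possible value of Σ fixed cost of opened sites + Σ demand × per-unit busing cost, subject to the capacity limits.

210

Open {#1, #2}; cheapest assignment that respects the capacities:
  #1 (cap 14, load 13): S2, S3, S4 — cost 7×3 + 2×8 + 4×4 = 53
  #2 (cap 14, load 5): S1 — cost 5×3 = 15
  Shipping 68, fixed 142 → total 210.
  Any other capacity-feasible assignment to {#1, #2} ships for at least 68.
Total demand is 18 and no other set of sites has combined capacity ≥ 18, so {#1, #2} is the only feasible choice of open sites. Minimum: 210.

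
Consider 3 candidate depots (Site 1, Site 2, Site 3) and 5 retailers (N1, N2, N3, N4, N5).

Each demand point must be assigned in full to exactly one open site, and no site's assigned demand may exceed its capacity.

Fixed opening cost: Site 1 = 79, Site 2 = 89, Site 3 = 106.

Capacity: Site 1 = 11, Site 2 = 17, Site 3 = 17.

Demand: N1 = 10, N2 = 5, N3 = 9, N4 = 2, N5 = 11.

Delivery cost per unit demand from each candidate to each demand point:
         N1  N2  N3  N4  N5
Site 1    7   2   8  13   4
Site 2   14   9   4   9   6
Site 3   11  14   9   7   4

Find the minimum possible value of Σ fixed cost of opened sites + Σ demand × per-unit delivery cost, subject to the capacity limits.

483

Open {Site 1, Site 2, Site 3}; cheapest assignment that respects the capacities:
  Site 1 (cap 11, load 10): N1 — cost 10×7 = 70
  Site 2 (cap 17, load 14): N2, N3 — cost 5×9 + 9×4 = 81
  Site 3 (cap 17, load 13): N4, N5 — cost 2×7 + 11×4 = 58
  Shipping 209, fixed 274 → total 483.
  Any other capacity-feasible assignment to {Site 1, Site 2, Site 3} ships for at least 209.
Total demand is 37 and no other set of sites has combined capacity ≥ 37, so {Site 1, Site 2, Site 3} is the only feasible choice of open sites. Minimum: 483.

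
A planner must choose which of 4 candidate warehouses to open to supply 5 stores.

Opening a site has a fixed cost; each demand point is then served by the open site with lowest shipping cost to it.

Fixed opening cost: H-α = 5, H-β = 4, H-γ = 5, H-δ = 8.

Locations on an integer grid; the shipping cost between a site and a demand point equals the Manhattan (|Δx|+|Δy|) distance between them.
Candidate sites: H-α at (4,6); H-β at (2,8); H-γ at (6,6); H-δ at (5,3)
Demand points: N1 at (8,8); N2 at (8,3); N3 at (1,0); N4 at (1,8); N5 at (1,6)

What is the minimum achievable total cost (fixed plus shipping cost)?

Open {H-β, H-γ}: assign each demand point to its cheapest open site.
  N1→H-γ 4, N2→H-γ 5, N3→H-β 9, N4→H-β 1, N5→H-β 3
  shipping cost 22, fixed 9 → total 31.
Compare {H-β, H-δ}: shipping cost 20 + fixed 12 = 32.
Compare {H-β}: shipping cost 30 + fixed 4 = 34.
Compare {H-α}: shipping cost 30 + fixed 5 = 35.
All other subsets cost ≥ 32. Minimum total cost: 31.

31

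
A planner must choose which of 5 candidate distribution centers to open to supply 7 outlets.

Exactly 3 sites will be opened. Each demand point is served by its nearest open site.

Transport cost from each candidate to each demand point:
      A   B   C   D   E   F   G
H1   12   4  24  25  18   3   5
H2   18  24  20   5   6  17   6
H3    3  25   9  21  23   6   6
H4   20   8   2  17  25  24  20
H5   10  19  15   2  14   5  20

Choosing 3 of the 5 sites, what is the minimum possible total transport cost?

Open {H1, H2, H3}.
  A→H3 3, B→H1 4, C→H3 9, D→H2 5, E→H2 6, F→H1 3, G→H1 5  ⇒ total 35.
Compare {H2, H3, H4}: total 36.
Compare {H1, H2, H4}: total 37.
No size-3 selection does better; minimum is 35.

35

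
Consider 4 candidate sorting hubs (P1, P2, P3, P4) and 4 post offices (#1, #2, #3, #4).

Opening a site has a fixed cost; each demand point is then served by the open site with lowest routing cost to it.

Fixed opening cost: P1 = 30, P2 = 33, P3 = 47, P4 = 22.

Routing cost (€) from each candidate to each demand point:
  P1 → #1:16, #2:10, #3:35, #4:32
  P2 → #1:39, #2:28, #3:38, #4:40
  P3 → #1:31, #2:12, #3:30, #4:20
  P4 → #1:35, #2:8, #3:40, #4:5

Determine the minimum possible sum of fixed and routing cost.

110

Open {P4}: assign each demand point to its cheapest open site.
  #1→P4 35, #2→P4 8, #3→P4 40, #4→P4 5
  routing cost 88, fixed 22 → total 110.
Compare {P1, P4}: routing cost 64 + fixed 52 = 116.
Compare {P1}: routing cost 93 + fixed 30 = 123.
Compare {P3}: routing cost 93 + fixed 47 = 140.
All other subsets cost ≥ 116. Minimum total cost: 110.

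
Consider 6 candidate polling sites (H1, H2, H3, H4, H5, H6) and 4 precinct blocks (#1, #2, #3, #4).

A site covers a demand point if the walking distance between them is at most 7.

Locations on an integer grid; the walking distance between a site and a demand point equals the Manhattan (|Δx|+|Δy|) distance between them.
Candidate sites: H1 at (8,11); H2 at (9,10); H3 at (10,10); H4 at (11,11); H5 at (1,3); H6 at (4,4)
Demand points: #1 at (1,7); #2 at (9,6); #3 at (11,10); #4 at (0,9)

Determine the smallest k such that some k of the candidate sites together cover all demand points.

Coverage sets (demand points within 7 of each site):
  H1: {#2, #3}
  H2: {#2, #3}
  H3: {#2, #3}
  H4: {#2, #3}
  H5: {#1, #4}
  H6: {#1, #2}
No single site covers all 4 demand points.
But {H1, H5} covers everything, so the minimum is 2.

2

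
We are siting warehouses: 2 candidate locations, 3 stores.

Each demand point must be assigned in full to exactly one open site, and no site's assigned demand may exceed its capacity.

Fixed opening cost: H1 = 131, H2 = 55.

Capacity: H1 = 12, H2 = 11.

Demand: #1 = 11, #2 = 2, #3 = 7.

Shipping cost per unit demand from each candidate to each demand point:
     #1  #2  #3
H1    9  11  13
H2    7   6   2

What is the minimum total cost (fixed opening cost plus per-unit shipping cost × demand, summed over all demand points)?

311

Open {H1, H2}; cheapest assignment that respects the capacities:
  H1 (cap 12, load 11): #1 — cost 11×9 = 99
  H2 (cap 11, load 9): #2, #3 — cost 2×6 + 7×2 = 26
  Shipping 125, fixed 186 → total 311.
  Any other capacity-feasible assignment to {H1, H2} ships for at least 125.
Total demand is 20 and no other set of sites has combined capacity ≥ 20, so {H1, H2} is the only feasible choice of open sites. Minimum: 311.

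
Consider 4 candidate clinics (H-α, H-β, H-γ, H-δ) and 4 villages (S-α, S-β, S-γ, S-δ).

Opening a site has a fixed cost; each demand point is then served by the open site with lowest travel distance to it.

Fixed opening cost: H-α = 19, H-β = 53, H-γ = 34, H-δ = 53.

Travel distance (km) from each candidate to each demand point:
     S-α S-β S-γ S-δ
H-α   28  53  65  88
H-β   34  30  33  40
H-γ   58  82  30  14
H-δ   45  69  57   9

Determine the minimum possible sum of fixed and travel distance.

178

Open {H-α, H-γ}: assign each demand point to its cheapest open site.
  S-α→H-α 28, S-β→H-α 53, S-γ→H-γ 30, S-δ→H-γ 14
  travel distance 125, fixed 53 → total 178.
Compare {H-β}: travel distance 137 + fixed 53 = 190.
Compare {H-β, H-γ}: travel distance 108 + fixed 87 = 195.
Compare {H-α, H-β}: travel distance 131 + fixed 72 = 203.
All other subsets cost ≥ 190. Minimum total cost: 178.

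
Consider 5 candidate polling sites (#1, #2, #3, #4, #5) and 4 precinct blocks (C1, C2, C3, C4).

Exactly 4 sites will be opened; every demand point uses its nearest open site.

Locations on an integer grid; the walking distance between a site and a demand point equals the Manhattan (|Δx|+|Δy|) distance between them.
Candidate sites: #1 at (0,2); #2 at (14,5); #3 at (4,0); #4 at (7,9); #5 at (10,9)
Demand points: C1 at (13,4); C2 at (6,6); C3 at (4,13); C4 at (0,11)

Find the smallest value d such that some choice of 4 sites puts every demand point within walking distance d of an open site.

Open {#1, #2, #3, #4}.
  Farthest demand point is C4 at walking distance 9 (to #1); all others are ≤ 9.
With {#1, #2, #4, #5} the worst case is 9.
With {#1, #3, #4, #5} the worst case is 9.
No size-4 selection achieves below 9.

9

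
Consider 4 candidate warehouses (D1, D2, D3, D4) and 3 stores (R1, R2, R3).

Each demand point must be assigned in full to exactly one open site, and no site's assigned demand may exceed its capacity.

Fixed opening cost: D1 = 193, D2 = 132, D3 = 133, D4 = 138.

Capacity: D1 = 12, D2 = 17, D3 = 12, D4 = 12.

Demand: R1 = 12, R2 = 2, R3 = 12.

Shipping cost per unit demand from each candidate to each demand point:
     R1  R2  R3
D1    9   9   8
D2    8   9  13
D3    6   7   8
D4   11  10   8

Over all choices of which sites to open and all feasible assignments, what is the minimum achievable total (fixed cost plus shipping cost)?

475

Open {D2, D3}; cheapest assignment that respects the capacities:
  D2 (cap 17, load 14): R1, R2 — cost 12×8 + 2×9 = 114
  D3 (cap 12, load 12): R3 — cost 12×8 = 96
  Shipping 210, fixed 265 → total 475.
  Any other capacity-feasible assignment to {D2, D3} ships for at least 210.
Compare {D2, D4}: its best feasible assignment gives total 480.
Compare {D1, D2}: its best feasible assignment gives total 535.
Every other set of open sites that can feasibly serve all demand totals ≥ 480 even under its best assignment. Minimum: 475.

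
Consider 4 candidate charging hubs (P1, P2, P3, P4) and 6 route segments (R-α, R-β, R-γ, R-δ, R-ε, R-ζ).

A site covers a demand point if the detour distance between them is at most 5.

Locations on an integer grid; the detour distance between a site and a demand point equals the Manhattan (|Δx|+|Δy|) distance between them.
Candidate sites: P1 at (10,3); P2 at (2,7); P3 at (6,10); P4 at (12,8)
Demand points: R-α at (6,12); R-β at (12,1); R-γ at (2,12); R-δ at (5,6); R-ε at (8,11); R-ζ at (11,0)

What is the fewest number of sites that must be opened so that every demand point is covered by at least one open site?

Coverage sets (demand points within 5 of each site):
  P1: {R-β, R-ζ}
  P2: {R-γ, R-δ}
  P3: {R-α, R-δ, R-ε}
  P4: {}
No 2 sites suffice: every size-2 union leaves at least one demand point uncovered.
But {P1, P2, P3} covers everything, so the minimum is 3.

3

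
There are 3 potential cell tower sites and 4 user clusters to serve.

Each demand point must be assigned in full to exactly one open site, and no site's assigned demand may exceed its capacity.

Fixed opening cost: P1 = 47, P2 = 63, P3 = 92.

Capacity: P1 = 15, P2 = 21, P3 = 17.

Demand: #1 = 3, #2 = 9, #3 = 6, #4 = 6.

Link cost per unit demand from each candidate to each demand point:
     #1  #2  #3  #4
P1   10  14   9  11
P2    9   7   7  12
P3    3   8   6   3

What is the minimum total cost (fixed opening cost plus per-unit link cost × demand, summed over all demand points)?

Open {P2, P3}; cheapest assignment that respects the capacities:
  P2 (cap 21, load 9): #2 — cost 9×7 = 63
  P3 (cap 17, load 15): #1, #3, #4 — cost 3×3 + 6×6 + 6×3 = 63
  Shipping 126, fixed 155 → total 281.
  Any other capacity-feasible assignment to {P2, P3} ships for at least 126.
Compare {P1, P2}: its best feasible assignment gives total 308.
Compare {P1, P3}: its best feasible assignment gives total 313.
Every other set of open sites that can feasibly serve all demand totals ≥ 308 even under its best assignment. Minimum: 281.

281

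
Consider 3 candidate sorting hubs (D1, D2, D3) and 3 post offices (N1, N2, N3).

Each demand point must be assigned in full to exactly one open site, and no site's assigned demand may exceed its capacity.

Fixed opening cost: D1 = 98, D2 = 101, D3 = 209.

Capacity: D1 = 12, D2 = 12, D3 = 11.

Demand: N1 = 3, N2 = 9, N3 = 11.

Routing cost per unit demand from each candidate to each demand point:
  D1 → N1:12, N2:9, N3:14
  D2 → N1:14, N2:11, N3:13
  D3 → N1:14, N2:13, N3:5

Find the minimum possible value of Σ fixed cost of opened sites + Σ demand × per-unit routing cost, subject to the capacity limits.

Open {D1, D2}; cheapest assignment that respects the capacities:
  D1 (cap 12, load 12): N1, N2 — cost 3×12 + 9×9 = 117
  D2 (cap 12, load 11): N3 — cost 11×13 = 143
  Shipping 260, fixed 199 → total 459.
  Any other capacity-feasible assignment to {D1, D2} ships for at least 260.
Compare {D1, D3}: its best feasible assignment gives total 479.
Compare {D2, D3}: its best feasible assignment gives total 506.
Every other set of open sites that can feasibly serve all demand totals ≥ 479 even under its best assignment. Minimum: 459.

459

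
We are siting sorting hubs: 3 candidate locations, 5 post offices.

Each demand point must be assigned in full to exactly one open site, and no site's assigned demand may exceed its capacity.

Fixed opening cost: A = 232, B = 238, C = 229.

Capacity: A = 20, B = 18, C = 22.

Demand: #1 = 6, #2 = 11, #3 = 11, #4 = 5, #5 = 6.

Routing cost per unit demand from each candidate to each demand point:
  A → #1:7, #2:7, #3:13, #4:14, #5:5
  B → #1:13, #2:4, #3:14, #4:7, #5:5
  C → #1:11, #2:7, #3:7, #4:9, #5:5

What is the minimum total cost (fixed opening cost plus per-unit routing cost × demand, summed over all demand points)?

729

Open {B, C}; cheapest assignment that respects the capacities:
  B (cap 18, load 17): #2, #5 — cost 11×4 + 6×5 = 74
  C (cap 22, load 22): #1, #3, #4 — cost 6×11 + 11×7 + 5×9 = 188
  Shipping 262, fixed 467 → total 729.
  Any other capacity-feasible assignment to {B, C} ships for at least 262.
Compare {A, C}: its best feasible assignment gives total 732.
Compare {A, B, C}: its best feasible assignment gives total 927.
Every other set of open sites that can feasibly serve all demand totals ≥ 732 even under its best assignment. Minimum: 729.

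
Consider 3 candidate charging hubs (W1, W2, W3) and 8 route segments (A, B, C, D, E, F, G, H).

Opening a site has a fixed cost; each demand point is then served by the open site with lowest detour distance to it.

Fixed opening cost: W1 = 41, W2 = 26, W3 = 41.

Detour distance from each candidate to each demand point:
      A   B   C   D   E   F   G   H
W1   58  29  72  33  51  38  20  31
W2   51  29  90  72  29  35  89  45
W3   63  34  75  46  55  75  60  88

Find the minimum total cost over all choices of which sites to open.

Open {W1, W2}: assign each demand point to its cheapest open site.
  A→W2 51, B→W1 29, C→W1 72, D→W1 33, E→W2 29, F→W2 35, G→W1 20, H→W1 31
  detour distance 300, fixed 67 → total 367.
Compare {W1}: detour distance 332 + fixed 41 = 373.
Compare {W1, W2, W3}: detour distance 300 + fixed 108 = 408.
Compare {W1, W3}: detour distance 332 + fixed 82 = 414.
All other subsets cost ≥ 373. Minimum total cost: 367.

367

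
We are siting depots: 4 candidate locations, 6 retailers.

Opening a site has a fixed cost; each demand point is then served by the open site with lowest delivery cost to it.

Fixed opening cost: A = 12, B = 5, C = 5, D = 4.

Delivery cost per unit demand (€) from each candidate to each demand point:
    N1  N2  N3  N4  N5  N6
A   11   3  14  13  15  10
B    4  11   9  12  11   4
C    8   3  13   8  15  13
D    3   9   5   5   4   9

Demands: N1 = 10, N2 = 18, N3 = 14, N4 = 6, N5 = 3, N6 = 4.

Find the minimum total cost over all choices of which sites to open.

Open {B, C, D}: assign each demand point to its cheapest open site.
  N1→D 10×3=30, N2→C 18×3=54, N3→D 14×5=70, N4→D 6×5=30, N5→D 3×4=12, N6→B 4×4=16
  delivery cost 212, fixed 14 → total 226.
Compare {A, B, D}: delivery cost 212 + fixed 21 = 233.
Compare {A, B, C, D}: delivery cost 212 + fixed 26 = 238.
Compare {C, D}: delivery cost 232 + fixed 9 = 241.
All other subsets cost ≥ 233. Minimum total cost: 226.

226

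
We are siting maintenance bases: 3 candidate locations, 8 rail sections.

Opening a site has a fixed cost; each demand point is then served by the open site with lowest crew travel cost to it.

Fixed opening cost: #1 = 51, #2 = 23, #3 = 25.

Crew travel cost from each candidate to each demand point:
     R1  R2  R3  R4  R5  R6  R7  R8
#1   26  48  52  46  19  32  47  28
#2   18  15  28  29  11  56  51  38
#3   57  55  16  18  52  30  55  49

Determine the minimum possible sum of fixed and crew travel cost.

245

Open {#2, #3}: assign each demand point to its cheapest open site.
  R1→#2 18, R2→#2 15, R3→#3 16, R4→#3 18, R5→#2 11, R6→#3 30, R7→#2 51, R8→#2 38
  crew travel cost 197, fixed 48 → total 245.
Compare {#2}: crew travel cost 246 + fixed 23 = 269.
Compare {#1, #2}: crew travel cost 208 + fixed 74 = 282.
Compare {#1, #2, #3}: crew travel cost 183 + fixed 99 = 282.
All other subsets cost ≥ 269. Minimum total cost: 245.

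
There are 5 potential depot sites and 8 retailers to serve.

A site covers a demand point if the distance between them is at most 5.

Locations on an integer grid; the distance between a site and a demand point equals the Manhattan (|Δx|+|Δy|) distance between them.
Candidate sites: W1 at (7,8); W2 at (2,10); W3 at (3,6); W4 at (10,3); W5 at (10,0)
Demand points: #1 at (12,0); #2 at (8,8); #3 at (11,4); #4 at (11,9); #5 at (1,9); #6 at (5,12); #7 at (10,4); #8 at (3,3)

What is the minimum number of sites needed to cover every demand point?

Coverage sets (demand points within 5 of each site):
  W1: {#2, #4}
  W2: {#5, #6}
  W3: {#5, #8}
  W4: {#1, #3, #7}
  W5: {#1, #3, #7}
No 3 sites suffice: every size-3 union leaves at least one demand point uncovered.
But {W1, W2, W3, W4} covers everything, so the minimum is 4.

4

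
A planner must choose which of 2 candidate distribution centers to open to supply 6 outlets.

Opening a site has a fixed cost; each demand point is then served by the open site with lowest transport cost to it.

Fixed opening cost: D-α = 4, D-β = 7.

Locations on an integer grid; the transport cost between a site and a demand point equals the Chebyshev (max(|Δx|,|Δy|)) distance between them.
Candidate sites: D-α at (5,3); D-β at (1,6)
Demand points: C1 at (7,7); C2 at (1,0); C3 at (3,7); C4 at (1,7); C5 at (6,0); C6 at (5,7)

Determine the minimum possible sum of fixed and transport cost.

Open {D-α}: assign each demand point to its cheapest open site.
  C1→D-α 4, C2→D-α 4, C3→D-α 4, C4→D-α 4, C5→D-α 3, C6→D-α 4
  transport cost 23, fixed 4 → total 27.
Compare {D-α, D-β}: transport cost 18 + fixed 11 = 29.
Compare {D-β}: transport cost 25 + fixed 7 = 32.

27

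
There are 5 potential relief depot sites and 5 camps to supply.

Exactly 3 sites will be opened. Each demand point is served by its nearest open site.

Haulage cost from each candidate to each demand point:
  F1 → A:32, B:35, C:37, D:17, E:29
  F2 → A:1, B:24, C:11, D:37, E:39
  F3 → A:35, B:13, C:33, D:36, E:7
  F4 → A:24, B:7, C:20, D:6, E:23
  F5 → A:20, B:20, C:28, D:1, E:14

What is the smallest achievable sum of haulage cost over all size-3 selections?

Open {F2, F3, F4}.
  A→F2 1, B→F4 7, C→F2 11, D→F4 6, E→F3 7  ⇒ total 32.
Compare {F2, F3, F5}: total 33.
Compare {F2, F4, F5}: total 34.
No size-3 selection does better; minimum is 32.

32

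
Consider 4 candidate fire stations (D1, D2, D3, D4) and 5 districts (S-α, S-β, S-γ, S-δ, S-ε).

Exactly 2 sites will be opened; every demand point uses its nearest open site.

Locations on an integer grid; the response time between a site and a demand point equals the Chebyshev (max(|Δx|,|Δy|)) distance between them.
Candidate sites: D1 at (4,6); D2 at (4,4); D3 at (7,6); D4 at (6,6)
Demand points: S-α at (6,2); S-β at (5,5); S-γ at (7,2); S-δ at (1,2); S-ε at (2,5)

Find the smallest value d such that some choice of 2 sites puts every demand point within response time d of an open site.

3

Open {D1, D2}.
  Farthest demand point is S-γ at response time 3 (to D2); all others are ≤ 3.
With {D2, D3} the worst case is 3.
With {D2, D4} the worst case is 3.
No size-2 selection achieves below 3.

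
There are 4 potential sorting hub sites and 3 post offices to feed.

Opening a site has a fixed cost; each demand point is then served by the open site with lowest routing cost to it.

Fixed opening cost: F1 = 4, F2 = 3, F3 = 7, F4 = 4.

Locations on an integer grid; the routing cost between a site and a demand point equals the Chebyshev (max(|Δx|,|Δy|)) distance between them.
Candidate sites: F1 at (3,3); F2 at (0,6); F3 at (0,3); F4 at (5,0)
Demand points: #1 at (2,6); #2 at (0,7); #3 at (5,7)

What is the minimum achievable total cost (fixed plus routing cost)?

11

Open {F2}: assign each demand point to its cheapest open site.
  #1→F2 2, #2→F2 1, #3→F2 5
  routing cost 8, fixed 3 → total 11.
Compare {F1, F2}: routing cost 7 + fixed 7 = 14.
Compare {F1}: routing cost 11 + fixed 4 = 15.
Compare {F2, F4}: routing cost 8 + fixed 7 = 15.
All other subsets cost ≥ 14. Minimum total cost: 11.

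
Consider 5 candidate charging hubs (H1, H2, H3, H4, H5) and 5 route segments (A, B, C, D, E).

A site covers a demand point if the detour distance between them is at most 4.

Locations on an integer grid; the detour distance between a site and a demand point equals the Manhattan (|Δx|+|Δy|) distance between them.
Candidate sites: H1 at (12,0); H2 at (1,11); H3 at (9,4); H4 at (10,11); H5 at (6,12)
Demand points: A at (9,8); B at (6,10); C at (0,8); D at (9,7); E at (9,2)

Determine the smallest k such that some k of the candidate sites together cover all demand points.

Coverage sets (demand points within 4 of each site):
  H1: {}
  H2: {C}
  H3: {A, D, E}
  H4: {A}
  H5: {B}
No 2 sites suffice: every size-2 union leaves at least one demand point uncovered.
But {H2, H3, H5} covers everything, so the minimum is 3.

3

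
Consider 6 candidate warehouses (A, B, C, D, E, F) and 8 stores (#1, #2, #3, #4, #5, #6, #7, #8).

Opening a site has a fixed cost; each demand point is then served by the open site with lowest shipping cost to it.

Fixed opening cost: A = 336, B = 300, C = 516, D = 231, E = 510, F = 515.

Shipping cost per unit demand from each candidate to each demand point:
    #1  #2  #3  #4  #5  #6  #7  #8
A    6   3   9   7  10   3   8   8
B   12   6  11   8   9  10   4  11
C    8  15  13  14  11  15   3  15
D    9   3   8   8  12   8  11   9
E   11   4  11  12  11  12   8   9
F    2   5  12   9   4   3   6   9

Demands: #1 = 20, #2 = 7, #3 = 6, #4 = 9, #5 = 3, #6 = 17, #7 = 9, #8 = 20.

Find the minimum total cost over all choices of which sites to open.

Open {A}: assign each demand point to its cheapest open site.
  #1→A 20×6=120, #2→A 7×3=21, #3→A 6×9=54, #4→A 9×7=63, #5→A 3×10=30, #6→A 17×3=51, #7→A 9×8=72, #8→A 20×8=160
  shipping cost 571, fixed 336 → total 907.
Compare {D}: shipping cost 772 + fixed 231 = 1003.
Compare {F}: shipping cost 525 + fixed 515 = 1040.
Compare {A, D}: shipping cost 565 + fixed 567 = 1132.
All other subsets cost ≥ 1003. Minimum total cost: 907.

907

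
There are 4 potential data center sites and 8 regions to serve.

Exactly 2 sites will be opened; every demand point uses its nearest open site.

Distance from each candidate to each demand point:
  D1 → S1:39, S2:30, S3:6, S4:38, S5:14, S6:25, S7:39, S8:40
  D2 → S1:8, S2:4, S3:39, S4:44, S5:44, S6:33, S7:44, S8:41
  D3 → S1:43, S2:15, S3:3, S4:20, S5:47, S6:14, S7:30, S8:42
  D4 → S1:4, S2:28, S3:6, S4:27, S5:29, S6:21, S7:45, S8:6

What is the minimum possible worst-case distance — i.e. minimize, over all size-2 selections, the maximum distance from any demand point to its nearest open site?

Open {D3, D4}.
  Farthest demand point is S7 at distance 30 (to D3); all others are ≤ 30.
With {D1, D4} the worst case is 39.
With {D1, D2} the worst case is 40.
No size-2 selection achieves below 30.

30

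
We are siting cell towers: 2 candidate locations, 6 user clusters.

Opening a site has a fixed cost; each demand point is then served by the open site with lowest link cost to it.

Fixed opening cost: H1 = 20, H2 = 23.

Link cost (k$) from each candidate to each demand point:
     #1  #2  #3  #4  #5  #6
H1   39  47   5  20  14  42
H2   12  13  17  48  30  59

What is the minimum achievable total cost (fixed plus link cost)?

149

Open {H1, H2}: assign each demand point to its cheapest open site.
  #1→H2 12, #2→H2 13, #3→H1 5, #4→H1 20, #5→H1 14, #6→H1 42
  link cost 106, fixed 43 → total 149.
Compare {H1}: link cost 167 + fixed 20 = 187.
Compare {H2}: link cost 179 + fixed 23 = 202.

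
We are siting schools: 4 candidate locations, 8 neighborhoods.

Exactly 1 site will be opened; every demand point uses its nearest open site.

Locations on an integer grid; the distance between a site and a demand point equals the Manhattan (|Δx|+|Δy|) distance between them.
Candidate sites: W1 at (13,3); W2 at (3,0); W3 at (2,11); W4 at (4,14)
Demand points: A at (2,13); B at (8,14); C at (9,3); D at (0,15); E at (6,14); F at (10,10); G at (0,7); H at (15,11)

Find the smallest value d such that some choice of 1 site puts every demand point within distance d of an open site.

Open {W3}.
  Farthest demand point is C at distance 15 (to W3); all others are ≤ 15.
With {W4} the worst case is 16.
With {W2} the worst case is 23.
No size-1 selection achieves below 15.

15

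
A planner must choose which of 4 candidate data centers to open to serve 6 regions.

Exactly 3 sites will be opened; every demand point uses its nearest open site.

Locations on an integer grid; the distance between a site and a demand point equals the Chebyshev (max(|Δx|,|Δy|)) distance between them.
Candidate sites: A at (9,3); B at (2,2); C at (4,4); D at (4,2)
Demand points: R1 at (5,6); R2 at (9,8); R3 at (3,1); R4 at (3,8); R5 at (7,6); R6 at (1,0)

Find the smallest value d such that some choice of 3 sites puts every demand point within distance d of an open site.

5

Open {A, B, C}.
  Farthest demand point is R2 at distance 5 (to A); all others are ≤ 5.
With {A, C, D} the worst case is 5.
With {B, C, D} the worst case is 5.
No size-3 selection achieves below 5.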